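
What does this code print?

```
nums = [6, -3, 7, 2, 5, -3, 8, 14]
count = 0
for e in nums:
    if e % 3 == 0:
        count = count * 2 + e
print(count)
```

15

e=6: %3==0, count = 0*2+6 = 6
e=-3: %3==0, count = 6*2+(-3) = 9
e=7: not %3==0
e=2: not %3==0
e=5: not %3==0
e=-3: %3==0, count = 9*2+(-3) = 15
e=8: not %3==0
e=14: not %3==0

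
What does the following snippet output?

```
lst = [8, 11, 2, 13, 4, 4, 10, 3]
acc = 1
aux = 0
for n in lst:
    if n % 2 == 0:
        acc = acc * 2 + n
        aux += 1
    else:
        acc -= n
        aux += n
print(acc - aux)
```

n=8: even, acc = 1*2+8 = 10; aux=1
n=11: not even, acc = 10-11 = -1; aux=12
n=2: even, acc = (-1)*2+2 = 0; aux=13
n=13: not even, acc = 0-13 = -13; aux=26
n=4: even, acc = (-13)*2+4 = -22; aux=27
n=4: even, acc = (-22)*2+4 = -40; aux=28
n=10: even, acc = (-40)*2+10 = -70; aux=29
n=3: not even, acc = (-70)-3 = -73; aux=32
acc-aux = (-73)-32 = -105

-105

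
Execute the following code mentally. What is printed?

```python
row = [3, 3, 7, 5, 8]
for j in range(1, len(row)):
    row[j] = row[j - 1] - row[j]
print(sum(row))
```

j=1: row[1] = 3-3 = 0 → [3, 0, 7, 5, 8]
j=2: row[2] = 0-7 = -7 → [3, 0, -7, 5, 8]
j=3: row[3] = (-7)-5 = -12 → [3, 0, -7, -12, 8]
j=4: row[4] = (-12)-8 = -20 → [3, 0, -7, -12, -20]
sum = -36

-36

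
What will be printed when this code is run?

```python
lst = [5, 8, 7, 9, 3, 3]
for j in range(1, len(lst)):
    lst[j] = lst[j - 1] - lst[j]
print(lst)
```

[5, -3, -10, -19, -22, -25]

j=1: lst[1] = 5-8 = -3 → [5, -3, 7, 9, 3, 3]
j=2: lst[2] = (-3)-7 = -10 → [5, -3, -10, 9, 3, 3]
j=3: lst[3] = (-10)-9 = -19 → [5, -3, -10, -19, 3, 3]
j=4: lst[4] = (-19)-3 = -22 → [5, -3, -10, -19, -22, 3]
j=5: lst[5] = (-22)-3 = -25 → [5, -3, -10, -19, -22, -25]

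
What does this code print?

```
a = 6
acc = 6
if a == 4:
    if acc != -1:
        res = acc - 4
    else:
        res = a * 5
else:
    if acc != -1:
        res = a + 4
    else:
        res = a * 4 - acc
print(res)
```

10

a=6, acc=6
a == 4 is False; acc != -1 is True
→ res = a + 4 = 10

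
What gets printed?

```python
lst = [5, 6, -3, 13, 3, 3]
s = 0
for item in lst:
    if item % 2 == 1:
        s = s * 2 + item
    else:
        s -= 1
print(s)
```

item=5: odd, s = 0*2+5 = 5
item=6: not odd, s = 5-1 = 4
item=-3: odd, s = 4*2+(-3) = 5
item=13: odd, s = 5*2+13 = 23
item=3: odd, s = 23*2+3 = 49
item=3: odd, s = 49*2+3 = 101

101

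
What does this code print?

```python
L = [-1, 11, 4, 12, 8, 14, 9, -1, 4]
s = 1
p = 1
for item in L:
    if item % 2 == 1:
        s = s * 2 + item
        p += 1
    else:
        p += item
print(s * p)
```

item=-1: odd, s = 1*2+(-1) = 1; p=2
item=11: odd, s = 1*2+11 = 13; p=3
item=4: not odd; p=7
item=12: not odd; p=19
item=8: not odd; p=27
item=14: not odd; p=41
item=9: odd, s = 13*2+9 = 35; p=42
item=-1: odd, s = 35*2+(-1) = 69; p=43
item=4: not odd; p=47
s*p = 69*47 = 3243

3243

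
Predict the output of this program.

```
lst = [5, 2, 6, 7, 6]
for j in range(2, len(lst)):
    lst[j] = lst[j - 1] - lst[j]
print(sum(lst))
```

-25

j=2: lst[2] = 2-6 = -4 → [5, 2, -4, 7, 6]
j=3: lst[3] = (-4)-7 = -11 → [5, 2, -4, -11, 6]
j=4: lst[4] = (-11)-6 = -17 → [5, 2, -4, -11, -17]
sum = -25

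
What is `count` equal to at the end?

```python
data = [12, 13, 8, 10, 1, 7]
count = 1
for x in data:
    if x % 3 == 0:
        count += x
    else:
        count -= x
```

-26

x=12: %3==0, count = 1+12 = 13
x=13: not %3==0, count = 13-13 = 0
x=8: not %3==0, count = 0-8 = -8
x=10: not %3==0, count = (-8)-10 = -18
x=1: not %3==0, count = (-18)-1 = -19
x=7: not %3==0, count = (-19)-7 = -26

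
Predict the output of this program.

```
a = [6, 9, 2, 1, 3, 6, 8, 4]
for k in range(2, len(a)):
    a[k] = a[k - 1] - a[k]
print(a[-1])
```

-15

k=2: a[2] = 9-2 = 7 → [6, 9, 7, 1, 3, 6, 8, 4]
k=3: a[3] = 7-1 = 6 → [6, 9, 7, 6, 3, 6, 8, 4]
k=4: a[4] = 6-3 = 3 → [6, 9, 7, 6, 3, 6, 8, 4]
k=5: a[5] = 3-6 = -3 → [6, 9, 7, 6, 3, -3, 8, 4]
k=6: a[6] = (-3)-8 = -11 → [6, 9, 7, 6, 3, -3, -11, 4]
k=7: a[7] = (-11)-4 = -15 → [6, 9, 7, 6, 3, -3, -11, -15]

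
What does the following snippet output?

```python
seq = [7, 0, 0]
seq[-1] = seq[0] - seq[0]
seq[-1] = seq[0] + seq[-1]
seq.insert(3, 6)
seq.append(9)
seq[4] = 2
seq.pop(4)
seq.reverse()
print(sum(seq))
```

seq[-1] = seq[0]-seq[0] = 7-7 = 0 → [7, 0, 0]
seq[-1] = seq[0]+seq[-1] = 7+0 = 7 → [7, 0, 7]
insert 6 at 3 → [7, 0, 7, 6]
append 9 → [7, 0, 7, 6, 9]
seq[4] = 2 → [7, 0, 7, 6, 2]
pop(4) removes 2 → [7, 0, 7, 6]
reverse → [6, 7, 0, 7]
sum = 20

20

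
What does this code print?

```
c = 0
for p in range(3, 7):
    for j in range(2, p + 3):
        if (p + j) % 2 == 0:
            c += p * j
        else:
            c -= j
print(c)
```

226

p=3,j=2: odd sum, c = 0-2 = -2
p=3,j=3: even sum, c = (-2)+9 = 7
p=3,j=4: odd sum, c = 7-4 = 3
p=3,j=5: even sum, c = 3+15 = 18
p=4,j=2: even sum, c = 18+8 = 26
p=4,j=3: odd sum, c = 26-3 = 23
p=4,j=4: even sum, c = 23+16 = 39
p=4,j=5: odd sum, c = 39-5 = 34
p=4,j=6: even sum, c = 34+24 = 58
p=5,j=2: odd sum, c = 58-2 = 56
p=5,j=3: even sum, c = 56+15 = 71
p=5,j=4: odd sum, c = 71-4 = 67
p=5,j=5: even sum, c = 67+25 = 92
p=5,j=6: odd sum, c = 92-6 = 86
p=5,j=7: even sum, c = 86+35 = 121
p=6,j=2: even sum, c = 121+12 = 133
p=6,j=3: odd sum, c = 133-3 = 130
p=6,j=4: even sum, c = 130+24 = 154
p=6,j=5: odd sum, c = 154-5 = 149
p=6,j=6: even sum, c = 149+36 = 185
p=6,j=7: odd sum, c = 185-7 = 178
p=6,j=8: even sum, c = 178+48 = 226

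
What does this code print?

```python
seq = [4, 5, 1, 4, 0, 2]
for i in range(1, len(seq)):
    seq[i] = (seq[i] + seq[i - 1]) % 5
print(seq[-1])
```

i=1: seq[1] = (5+4)%5 = 4 → [4, 4, 1, 4, 0, 2]
i=2: seq[2] = (1+4)%5 = 0 → [4, 4, 0, 4, 0, 2]
i=3: seq[3] = (4+0)%5 = 4 → [4, 4, 0, 4, 0, 2]
i=4: seq[4] = (0+4)%5 = 4 → [4, 4, 0, 4, 4, 2]
i=5: seq[5] = (2+4)%5 = 1 → [4, 4, 0, 4, 4, 1]

1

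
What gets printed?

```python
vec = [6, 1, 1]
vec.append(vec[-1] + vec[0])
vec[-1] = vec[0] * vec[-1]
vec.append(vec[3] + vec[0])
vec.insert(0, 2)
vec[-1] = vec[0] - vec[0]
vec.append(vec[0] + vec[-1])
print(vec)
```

[2, 6, 1, 1, 42, 0, 2]

append vec[-1]+vec[0] = 1+6 = 7 → [6, 1, 1, 7]
vec[-1] = vec[0]*vec[-1] = 6*7 = 42 → [6, 1, 1, 42]
append vec[3]+vec[0] = 42+6 = 48 → [6, 1, 1, 42, 48]
insert 2 at 0 → [2, 6, 1, 1, 42, 48]
vec[-1] = vec[0]-vec[0] = 2-2 = 0 → [2, 6, 1, 1, 42, 0]
append vec[0]+vec[-1] = 2+0 = 2 → [2, 6, 1, 1, 42, 0, 2]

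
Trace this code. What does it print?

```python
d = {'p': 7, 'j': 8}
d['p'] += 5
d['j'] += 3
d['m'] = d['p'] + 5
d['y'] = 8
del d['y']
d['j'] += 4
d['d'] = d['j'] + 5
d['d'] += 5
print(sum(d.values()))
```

d['p'] = 7+5 = 12 → {'p': 12, 'j': 8}
d['j'] = 8+3 = 11 → {'p': 12, 'j': 11}
d['m'] = d['p']+5 = 17 → {'p': 12, 'j': 11, 'm': 17}
d['y'] = 8 → {'p': 12, 'j': 11, 'm': 17, 'y': 8}
del 'y' → {'p': 12, 'j': 11, 'm': 17}
d['j'] = 11+4 = 15 → {'p': 12, 'j': 15, 'm': 17}
d['d'] = d['j']+5 = 20 → {'p': 12, 'j': 15, 'm': 17, 'd': 20}
d['d'] = 20+5 = 25 → {'p': 12, 'j': 15, 'm': 17, 'd': 25}
sum of values = 69

69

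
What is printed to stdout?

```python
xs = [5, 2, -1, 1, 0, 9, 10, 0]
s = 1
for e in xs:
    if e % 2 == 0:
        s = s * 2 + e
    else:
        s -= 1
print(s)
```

e=5: not even, s = 1-1 = 0
e=2: even, s = 0*2+2 = 2
e=-1: not even, s = 2-1 = 1
e=1: not even, s = 1-1 = 0
e=0: even, s = 0*2+0 = 0
e=9: not even, s = 0-1 = -1
e=10: even, s = (-1)*2+10 = 8
e=0: even, s = 8*2+0 = 16

16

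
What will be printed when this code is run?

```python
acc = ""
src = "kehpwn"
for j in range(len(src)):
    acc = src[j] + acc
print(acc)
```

nwphek

j=0: prepend 'k' → 'k'
j=1: prepend 'e' → 'ek'
j=2: prepend 'h' → 'hek'
j=3: prepend 'p' → 'phek'
j=4: prepend 'w' → 'wphek'
j=5: prepend 'n' → 'nwphek'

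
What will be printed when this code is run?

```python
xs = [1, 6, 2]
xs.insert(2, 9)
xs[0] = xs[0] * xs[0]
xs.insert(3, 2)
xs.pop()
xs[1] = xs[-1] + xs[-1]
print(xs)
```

[1, 4, 9, 2]

insert 9 at 2 → [1, 6, 9, 2]
xs[0] = xs[0]*xs[0] = 1*1 = 1 → [1, 6, 9, 2]
insert 2 at 3 → [1, 6, 9, 2, 2]
pop() removes 2 → [1, 6, 9, 2]
xs[1] = xs[-1]+xs[-1] = 2+2 = 4 → [1, 4, 9, 2]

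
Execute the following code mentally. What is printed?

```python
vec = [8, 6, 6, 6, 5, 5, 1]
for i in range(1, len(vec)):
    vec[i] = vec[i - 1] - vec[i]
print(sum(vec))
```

i=1: vec[1] = 8-6 = 2 → [8, 2, 6, 6, 5, 5, 1]
i=2: vec[2] = 2-6 = -4 → [8, 2, -4, 6, 5, 5, 1]
i=3: vec[3] = (-4)-6 = -10 → [8, 2, -4, -10, 5, 5, 1]
i=4: vec[4] = (-10)-5 = -15 → [8, 2, -4, -10, -15, 5, 1]
i=5: vec[5] = (-15)-5 = -20 → [8, 2, -4, -10, -15, -20, 1]
i=6: vec[6] = (-20)-1 = -21 → [8, 2, -4, -10, -15, -20, -21]
sum = -60

-60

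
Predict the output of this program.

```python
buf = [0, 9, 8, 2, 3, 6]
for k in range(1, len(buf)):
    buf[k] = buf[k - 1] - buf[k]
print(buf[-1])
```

-28

k=1: buf[1] = 0-9 = -9 → [0, -9, 8, 2, 3, 6]
k=2: buf[2] = (-9)-8 = -17 → [0, -9, -17, 2, 3, 6]
k=3: buf[3] = (-17)-2 = -19 → [0, -9, -17, -19, 3, 6]
k=4: buf[4] = (-19)-3 = -22 → [0, -9, -17, -19, -22, 6]
k=5: buf[5] = (-22)-6 = -28 → [0, -9, -17, -19, -22, -28]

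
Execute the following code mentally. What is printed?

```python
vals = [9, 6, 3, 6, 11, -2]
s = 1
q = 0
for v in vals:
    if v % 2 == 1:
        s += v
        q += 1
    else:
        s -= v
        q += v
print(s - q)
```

v=9: odd, s = 1+9 = 10; q=1
v=6: not odd, s = 10-6 = 4; q=7
v=3: odd, s = 4+3 = 7; q=8
v=6: not odd, s = 7-6 = 1; q=14
v=11: odd, s = 1+11 = 12; q=15
v=-2: not odd, s = 12-(-2) = 14; q=13
s-q = 14-13 = 1

1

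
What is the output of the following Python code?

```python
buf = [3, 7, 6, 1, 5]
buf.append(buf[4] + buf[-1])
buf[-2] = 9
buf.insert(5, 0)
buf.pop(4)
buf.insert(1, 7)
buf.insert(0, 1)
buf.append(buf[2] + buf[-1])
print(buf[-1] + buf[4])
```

23

append buf[4]+buf[-1] = 5+5 = 10 → [3, 7, 6, 1, 5, 10]
buf[-2] = 9 → [3, 7, 6, 1, 9, 10]
insert 0 at 5 → [3, 7, 6, 1, 9, 0, 10]
pop(4) removes 9 → [3, 7, 6, 1, 0, 10]
insert 7 at 1 → [3, 7, 7, 6, 1, 0, 10]
insert 1 at 0 → [1, 3, 7, 7, 6, 1, 0, 10]
append buf[2]+buf[-1] = 7+10 = 17 → [1, 3, 7, 7, 6, 1, 0, 10, 17]
buf[-1]+buf[4] = 17+6 = 23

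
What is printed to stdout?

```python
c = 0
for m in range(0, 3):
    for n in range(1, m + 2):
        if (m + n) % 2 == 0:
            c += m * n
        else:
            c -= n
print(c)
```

-2

m=0,n=1: odd sum, c = 0-1 = -1
m=1,n=1: even sum, c = (-1)+1 = 0
m=1,n=2: odd sum, c = 0-2 = -2
m=2,n=1: odd sum, c = (-2)-1 = -3
m=2,n=2: even sum, c = (-3)+4 = 1
m=2,n=3: odd sum, c = 1-3 = -2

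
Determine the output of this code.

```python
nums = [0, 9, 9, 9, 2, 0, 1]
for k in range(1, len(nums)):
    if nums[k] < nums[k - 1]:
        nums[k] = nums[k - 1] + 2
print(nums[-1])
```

k=1: 9>=0, unchanged → [0, 9, 9, 9, 2, 0, 1]
k=2: 9>=9, unchanged → [0, 9, 9, 9, 2, 0, 1]
k=3: 9>=9, unchanged → [0, 9, 9, 9, 2, 0, 1]
k=4: 2<9, nums[4] = 9+2 = 11 → [0, 9, 9, 9, 11, 0, 1]
k=5: 0<11, nums[5] = 11+2 = 13 → [0, 9, 9, 9, 11, 13, 1]
k=6: 1<13, nums[6] = 13+2 = 15 → [0, 9, 9, 9, 11, 13, 15]

15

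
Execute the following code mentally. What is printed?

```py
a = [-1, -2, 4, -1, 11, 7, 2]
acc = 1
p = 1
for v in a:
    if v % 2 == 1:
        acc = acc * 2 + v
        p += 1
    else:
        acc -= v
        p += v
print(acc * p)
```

135

v=-1: odd, acc = 1*2+(-1) = 1; p=2
v=-2: not odd, acc = 1-(-2) = 3; p=0
v=4: not odd, acc = 3-4 = -1; p=4
v=-1: odd, acc = (-1)*2+(-1) = -3; p=5
v=11: odd, acc = (-3)*2+11 = 5; p=6
v=7: odd, acc = 5*2+7 = 17; p=7
v=2: not odd, acc = 17-2 = 15; p=9
acc*p = 15*9 = 135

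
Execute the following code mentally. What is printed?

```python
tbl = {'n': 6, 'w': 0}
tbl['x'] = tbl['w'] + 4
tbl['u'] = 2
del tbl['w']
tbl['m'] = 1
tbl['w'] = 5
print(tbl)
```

{'n': 6, 'x': 4, 'u': 2, 'm': 1, 'w': 5}

tbl['x'] = tbl['w']+4 = 4 → {'n': 6, 'w': 0, 'x': 4}
tbl['u'] = 2 → {'n': 6, 'w': 0, 'x': 4, 'u': 2}
del 'w' → {'n': 6, 'x': 4, 'u': 2}
tbl['m'] = 1 → {'n': 6, 'x': 4, 'u': 2, 'm': 1}
tbl['w'] = 5 → {'n': 6, 'x': 4, 'u': 2, 'm': 1, 'w': 5}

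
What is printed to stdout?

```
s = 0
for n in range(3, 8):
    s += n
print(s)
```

25

n=3: s = 0+3 = 3
n=4: s = 3+4 = 7
n=5: s = 7+5 = 12
n=6: s = 12+6 = 18
n=7: s = 18+7 = 25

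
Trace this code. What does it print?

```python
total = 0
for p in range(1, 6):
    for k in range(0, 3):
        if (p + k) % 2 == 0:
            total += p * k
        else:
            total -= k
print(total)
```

13

p=1,k=0: odd sum, total = 0-0 = 0
p=1,k=1: even sum, total = 0+1 = 1
p=1,k=2: odd sum, total = 1-2 = -1
p=2,k=0: even sum, total = (-1)+0 = -1
p=2,k=1: odd sum, total = (-1)-1 = -2
p=2,k=2: even sum, total = (-2)+4 = 2
p=3,k=0: odd sum, total = 2-0 = 2
p=3,k=1: even sum, total = 2+3 = 5
p=3,k=2: odd sum, total = 5-2 = 3
p=4,k=0: even sum, total = 3+0 = 3
p=4,k=1: odd sum, total = 3-1 = 2
p=4,k=2: even sum, total = 2+8 = 10
p=5,k=0: odd sum, total = 10-0 = 10
p=5,k=1: even sum, total = 10+5 = 15
p=5,k=2: odd sum, total = 15-2 = 13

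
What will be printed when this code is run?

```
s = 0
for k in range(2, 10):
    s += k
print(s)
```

k=2: s = 0+2 = 2
k=3: s = 2+3 = 5
k=4: s = 5+4 = 9
k=5: s = 9+5 = 14
k=6: s = 14+6 = 20
k=7: s = 20+7 = 27
k=8: s = 27+8 = 35
k=9: s = 35+9 = 44

44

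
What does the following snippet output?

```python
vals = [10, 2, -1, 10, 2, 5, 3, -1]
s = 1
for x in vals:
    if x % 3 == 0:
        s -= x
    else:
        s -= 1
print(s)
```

-9

x=10: not %3==0, s = 1-1 = 0
x=2: not %3==0, s = 0-1 = -1
x=-1: not %3==0, s = (-1)-1 = -2
x=10: not %3==0, s = (-2)-1 = -3
x=2: not %3==0, s = (-3)-1 = -4
x=5: not %3==0, s = (-4)-1 = -5
x=3: %3==0, s = (-5)-3 = -8
x=-1: not %3==0, s = (-8)-1 = -9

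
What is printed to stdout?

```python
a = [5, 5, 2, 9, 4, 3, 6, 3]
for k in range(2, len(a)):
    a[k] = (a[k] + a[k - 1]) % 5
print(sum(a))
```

22

k=2: a[2] = (2+5)%5 = 2 → [5, 5, 2, 9, 4, 3, 6, 3]
k=3: a[3] = (9+2)%5 = 1 → [5, 5, 2, 1, 4, 3, 6, 3]
k=4: a[4] = (4+1)%5 = 0 → [5, 5, 2, 1, 0, 3, 6, 3]
k=5: a[5] = (3+0)%5 = 3 → [5, 5, 2, 1, 0, 3, 6, 3]
k=6: a[6] = (6+3)%5 = 4 → [5, 5, 2, 1, 0, 3, 4, 3]
k=7: a[7] = (3+4)%5 = 2 → [5, 5, 2, 1, 0, 3, 4, 2]
sum = 22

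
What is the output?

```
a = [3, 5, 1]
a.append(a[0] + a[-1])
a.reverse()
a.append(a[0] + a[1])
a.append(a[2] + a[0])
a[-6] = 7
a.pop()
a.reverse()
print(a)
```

append a[0]+a[-1] = 3+1 = 4 → [3, 5, 1, 4]
reverse → [4, 1, 5, 3]
append a[0]+a[1] = 4+1 = 5 → [4, 1, 5, 3, 5]
append a[2]+a[0] = 5+4 = 9 → [4, 1, 5, 3, 5, 9]
a[-6] = 7 → [7, 1, 5, 3, 5, 9]
pop() removes 9 → [7, 1, 5, 3, 5]
reverse → [5, 3, 5, 1, 7]

[5, 3, 5, 1, 7]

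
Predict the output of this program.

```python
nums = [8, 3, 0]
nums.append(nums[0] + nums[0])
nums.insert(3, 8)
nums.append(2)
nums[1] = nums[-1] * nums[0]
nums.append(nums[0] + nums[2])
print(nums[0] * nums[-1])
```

64

append nums[0]+nums[0] = 8+8 = 16 → [8, 3, 0, 16]
insert 8 at 3 → [8, 3, 0, 8, 16]
append 2 → [8, 3, 0, 8, 16, 2]
nums[1] = nums[-1]*nums[0] = 2*8 = 16 → [8, 16, 0, 8, 16, 2]
append nums[0]+nums[2] = 8+0 = 8 → [8, 16, 0, 8, 16, 2, 8]
nums[0]*nums[-1] = 8*8 = 64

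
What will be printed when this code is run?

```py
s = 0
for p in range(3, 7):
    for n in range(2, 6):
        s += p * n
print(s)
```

p=3,n=2: s = 0+6 = 6
p=3,n=3: s = 6+9 = 15
p=3,n=4: s = 15+12 = 27
p=3,n=5: s = 27+15 = 42
p=4,n=2: s = 42+8 = 50
p=4,n=3: s = 50+12 = 62
p=4,n=4: s = 62+16 = 78
p=4,n=5: s = 78+20 = 98
p=5,n=2: s = 98+10 = 108
p=5,n=3: s = 108+15 = 123
p=5,n=4: s = 123+20 = 143
p=5,n=5: s = 143+25 = 168
p=6,n=2: s = 168+12 = 180
p=6,n=3: s = 180+18 = 198
p=6,n=4: s = 198+24 = 222
p=6,n=5: s = 222+30 = 252

252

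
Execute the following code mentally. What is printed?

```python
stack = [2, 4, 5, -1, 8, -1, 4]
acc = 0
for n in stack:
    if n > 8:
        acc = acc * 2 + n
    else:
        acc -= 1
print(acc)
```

n=2: not >8, acc = 0-1 = -1
n=4: not >8, acc = (-1)-1 = -2
n=5: not >8, acc = (-2)-1 = -3
n=-1: not >8, acc = (-3)-1 = -4
n=8: not >8, acc = (-4)-1 = -5
n=-1: not >8, acc = (-5)-1 = -6
n=4: not >8, acc = (-6)-1 = -7

-7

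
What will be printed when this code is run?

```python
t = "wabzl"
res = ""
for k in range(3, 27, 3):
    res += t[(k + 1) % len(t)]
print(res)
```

lbwzalbw

k=3: add t[4]='l' → 'l'
k=6: add t[2]='b' → 'lb'
k=9: add t[0]='w' → 'lbw'
k=12: add t[3]='z' → 'lbwz'
k=15: add t[1]='a' → 'lbwza'
k=18: add t[4]='l' → 'lbwzal'
k=21: add t[2]='b' → 'lbwzalb'
k=24: add t[0]='w' → 'lbwzalbw'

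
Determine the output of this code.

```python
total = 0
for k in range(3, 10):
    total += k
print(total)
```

k=3: total = 0+3 = 3
k=4: total = 3+4 = 7
k=5: total = 7+5 = 12
k=6: total = 12+6 = 18
k=7: total = 18+7 = 25
k=8: total = 25+8 = 33
k=9: total = 33+9 = 42

42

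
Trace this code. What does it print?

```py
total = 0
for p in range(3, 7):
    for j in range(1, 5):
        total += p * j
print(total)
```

180

p=3,j=1: total = 0+3 = 3
p=3,j=2: total = 3+6 = 9
p=3,j=3: total = 9+9 = 18
p=3,j=4: total = 18+12 = 30
p=4,j=1: total = 30+4 = 34
p=4,j=2: total = 34+8 = 42
p=4,j=3: total = 42+12 = 54
p=4,j=4: total = 54+16 = 70
p=5,j=1: total = 70+5 = 75
p=5,j=2: total = 75+10 = 85
p=5,j=3: total = 85+15 = 100
p=5,j=4: total = 100+20 = 120
p=6,j=1: total = 120+6 = 126
p=6,j=2: total = 126+12 = 138
p=6,j=3: total = 138+18 = 156
p=6,j=4: total = 156+24 = 180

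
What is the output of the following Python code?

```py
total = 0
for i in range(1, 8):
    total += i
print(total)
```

28

i=1: total = 0+1 = 1
i=2: total = 1+2 = 3
i=3: total = 3+3 = 6
i=4: total = 6+4 = 10
i=5: total = 10+5 = 15
i=6: total = 15+6 = 21
i=7: total = 21+7 = 28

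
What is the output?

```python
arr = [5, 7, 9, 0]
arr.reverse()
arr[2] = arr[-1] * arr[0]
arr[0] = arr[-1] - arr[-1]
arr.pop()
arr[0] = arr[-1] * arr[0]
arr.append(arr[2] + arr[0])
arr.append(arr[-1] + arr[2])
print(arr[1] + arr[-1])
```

reverse → [0, 9, 7, 5]
arr[2] = arr[-1]*arr[0] = 5*0 = 0 → [0, 9, 0, 5]
arr[0] = arr[-1]-arr[-1] = 5-5 = 0 → [0, 9, 0, 5]
pop() removes 5 → [0, 9, 0]
arr[0] = arr[-1]*arr[0] = 0*0 = 0 → [0, 9, 0]
append arr[2]+arr[0] = 0+0 = 0 → [0, 9, 0, 0]
append arr[-1]+arr[2] = 0+0 = 0 → [0, 9, 0, 0, 0]
arr[1]+arr[-1] = 9+0 = 9

9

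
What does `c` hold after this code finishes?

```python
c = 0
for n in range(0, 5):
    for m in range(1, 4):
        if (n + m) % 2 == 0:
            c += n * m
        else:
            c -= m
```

12

n=0,m=1: odd sum, c = 0-1 = -1
n=0,m=2: even sum, c = (-1)+0 = -1
n=0,m=3: odd sum, c = (-1)-3 = -4
n=1,m=1: even sum, c = (-4)+1 = -3
n=1,m=2: odd sum, c = (-3)-2 = -5
n=1,m=3: even sum, c = (-5)+3 = -2
n=2,m=1: odd sum, c = (-2)-1 = -3
n=2,m=2: even sum, c = (-3)+4 = 1
n=2,m=3: odd sum, c = 1-3 = -2
n=3,m=1: even sum, c = (-2)+3 = 1
n=3,m=2: odd sum, c = 1-2 = -1
n=3,m=3: even sum, c = (-1)+9 = 8
n=4,m=1: odd sum, c = 8-1 = 7
n=4,m=2: even sum, c = 7+8 = 15
n=4,m=3: odd sum, c = 15-3 = 12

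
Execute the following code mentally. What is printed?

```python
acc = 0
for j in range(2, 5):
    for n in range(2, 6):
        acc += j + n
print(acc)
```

78

j=2,n=2: acc = 0+4 = 4
j=2,n=3: acc = 4+5 = 9
j=2,n=4: acc = 9+6 = 15
j=2,n=5: acc = 15+7 = 22
j=3,n=2: acc = 22+5 = 27
j=3,n=3: acc = 27+6 = 33
j=3,n=4: acc = 33+7 = 40
j=3,n=5: acc = 40+8 = 48
j=4,n=2: acc = 48+6 = 54
j=4,n=3: acc = 54+7 = 61
j=4,n=4: acc = 61+8 = 69
j=4,n=5: acc = 69+9 = 78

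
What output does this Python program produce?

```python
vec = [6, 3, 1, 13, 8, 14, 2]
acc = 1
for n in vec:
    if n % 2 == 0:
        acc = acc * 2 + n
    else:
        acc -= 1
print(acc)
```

102

n=6: even, acc = 1*2+6 = 8
n=3: not even, acc = 8-1 = 7
n=1: not even, acc = 7-1 = 6
n=13: not even, acc = 6-1 = 5
n=8: even, acc = 5*2+8 = 18
n=14: even, acc = 18*2+14 = 50
n=2: even, acc = 50*2+2 = 102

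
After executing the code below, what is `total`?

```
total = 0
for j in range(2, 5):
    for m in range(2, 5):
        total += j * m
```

j=2,m=2: total = 0+4 = 4
j=2,m=3: total = 4+6 = 10
j=2,m=4: total = 10+8 = 18
j=3,m=2: total = 18+6 = 24
j=3,m=3: total = 24+9 = 33
j=3,m=4: total = 33+12 = 45
j=4,m=2: total = 45+8 = 53
j=4,m=3: total = 53+12 = 65
j=4,m=4: total = 65+16 = 81

81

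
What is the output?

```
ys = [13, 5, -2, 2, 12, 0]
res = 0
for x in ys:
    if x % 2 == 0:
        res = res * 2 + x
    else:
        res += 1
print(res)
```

x=13: not even, res = 0+1 = 1
x=5: not even, res = 1+1 = 2
x=-2: even, res = 2*2+(-2) = 2
x=2: even, res = 2*2+2 = 6
x=12: even, res = 6*2+12 = 24
x=0: even, res = 24*2+0 = 48

48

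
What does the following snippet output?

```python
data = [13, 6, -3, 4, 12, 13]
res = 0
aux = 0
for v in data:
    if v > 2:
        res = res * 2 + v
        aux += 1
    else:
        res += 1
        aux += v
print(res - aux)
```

315

v=13: >2, res = 0*2+13 = 13; aux=1
v=6: >2, res = 13*2+6 = 32; aux=2
v=-3: not >2, res = 32+1 = 33; aux=-1
v=4: >2, res = 33*2+4 = 70; aux=0
v=12: >2, res = 70*2+12 = 152; aux=1
v=13: >2, res = 152*2+13 = 317; aux=2
res-aux = 317-2 = 315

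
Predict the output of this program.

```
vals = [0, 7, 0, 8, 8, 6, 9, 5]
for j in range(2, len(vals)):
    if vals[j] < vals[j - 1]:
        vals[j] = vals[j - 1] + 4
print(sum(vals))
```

j=2: 0<7, vals[2] = 7+4 = 11 → [0, 7, 11, 8, 8, 6, 9, 5]
j=3: 8<11, vals[3] = 11+4 = 15 → [0, 7, 11, 15, 8, 6, 9, 5]
j=4: 8<15, vals[4] = 15+4 = 19 → [0, 7, 11, 15, 19, 6, 9, 5]
j=5: 6<19, vals[5] = 19+4 = 23 → [0, 7, 11, 15, 19, 23, 9, 5]
j=6: 9<23, vals[6] = 23+4 = 27 → [0, 7, 11, 15, 19, 23, 27, 5]
j=7: 5<27, vals[7] = 27+4 = 31 → [0, 7, 11, 15, 19, 23, 27, 31]
sum = 133

133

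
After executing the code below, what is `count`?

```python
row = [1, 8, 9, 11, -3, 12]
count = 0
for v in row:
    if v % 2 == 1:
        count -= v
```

v=1: odd, count = 0-1 = -1
v=8: not odd
v=9: odd, count = (-1)-9 = -10
v=11: odd, count = (-10)-11 = -21
v=-3: odd, count = (-21)-(-3) = -18
v=12: not odd

-18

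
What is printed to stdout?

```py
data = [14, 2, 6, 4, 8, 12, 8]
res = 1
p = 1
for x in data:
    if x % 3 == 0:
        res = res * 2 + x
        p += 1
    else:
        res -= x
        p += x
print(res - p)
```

-107

x=14: not %3==0, res = 1-14 = -13; p=15
x=2: not %3==0, res = (-13)-2 = -15; p=17
x=6: %3==0, res = (-15)*2+6 = -24; p=18
x=4: not %3==0, res = (-24)-4 = -28; p=22
x=8: not %3==0, res = (-28)-8 = -36; p=30
x=12: %3==0, res = (-36)*2+12 = -60; p=31
x=8: not %3==0, res = (-60)-8 = -68; p=39
res-p = (-68)-39 = -107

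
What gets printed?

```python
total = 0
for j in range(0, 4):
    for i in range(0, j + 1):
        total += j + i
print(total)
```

30

j=0,i=0: total = 0+0 = 0
j=1,i=0: total = 0+1 = 1
j=1,i=1: total = 1+2 = 3
j=2,i=0: total = 3+2 = 5
j=2,i=1: total = 5+3 = 8
j=2,i=2: total = 8+4 = 12
j=3,i=0: total = 12+3 = 15
j=3,i=1: total = 15+4 = 19
j=3,i=2: total = 19+5 = 24
j=3,i=3: total = 24+6 = 30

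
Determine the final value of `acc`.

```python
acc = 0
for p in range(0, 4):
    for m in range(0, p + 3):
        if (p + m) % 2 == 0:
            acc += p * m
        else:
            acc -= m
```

30

p=0,m=0: even sum, acc = 0+0 = 0
p=0,m=1: odd sum, acc = 0-1 = -1
p=0,m=2: even sum, acc = (-1)+0 = -1
p=1,m=0: odd sum, acc = (-1)-0 = -1
p=1,m=1: even sum, acc = (-1)+1 = 0
p=1,m=2: odd sum, acc = 0-2 = -2
p=1,m=3: even sum, acc = (-2)+3 = 1
p=2,m=0: even sum, acc = 1+0 = 1
p=2,m=1: odd sum, acc = 1-1 = 0
p=2,m=2: even sum, acc = 0+4 = 4
p=2,m=3: odd sum, acc = 4-3 = 1
p=2,m=4: even sum, acc = 1+8 = 9
p=3,m=0: odd sum, acc = 9-0 = 9
p=3,m=1: even sum, acc = 9+3 = 12
p=3,m=2: odd sum, acc = 12-2 = 10
p=3,m=3: even sum, acc = 10+9 = 19
p=3,m=4: odd sum, acc = 19-4 = 15
p=3,m=5: even sum, acc = 15+15 = 30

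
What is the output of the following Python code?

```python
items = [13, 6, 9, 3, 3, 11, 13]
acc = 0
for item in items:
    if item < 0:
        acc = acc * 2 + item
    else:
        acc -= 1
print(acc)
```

item=13: not <0, acc = 0-1 = -1
item=6: not <0, acc = (-1)-1 = -2
item=9: not <0, acc = (-2)-1 = -3
item=3: not <0, acc = (-3)-1 = -4
item=3: not <0, acc = (-4)-1 = -5
item=11: not <0, acc = (-5)-1 = -6
item=13: not <0, acc = (-6)-1 = -7

-7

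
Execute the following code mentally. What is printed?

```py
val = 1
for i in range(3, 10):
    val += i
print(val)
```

43

i=3: val = 1+3 = 4
i=4: val = 4+4 = 8
i=5: val = 8+5 = 13
i=6: val = 13+6 = 19
i=7: val = 19+7 = 26
i=8: val = 26+8 = 34
i=9: val = 34+9 = 43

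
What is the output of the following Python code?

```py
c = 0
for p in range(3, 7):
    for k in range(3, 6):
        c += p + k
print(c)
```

102

p=3,k=3: c = 0+6 = 6
p=3,k=4: c = 6+7 = 13
p=3,k=5: c = 13+8 = 21
p=4,k=3: c = 21+7 = 28
p=4,k=4: c = 28+8 = 36
p=4,k=5: c = 36+9 = 45
p=5,k=3: c = 45+8 = 53
p=5,k=4: c = 53+9 = 62
p=5,k=5: c = 62+10 = 72
p=6,k=3: c = 72+9 = 81
p=6,k=4: c = 81+10 = 91
p=6,k=5: c = 91+11 = 102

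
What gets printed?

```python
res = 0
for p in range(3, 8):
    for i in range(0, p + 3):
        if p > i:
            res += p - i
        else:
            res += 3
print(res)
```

p=3,i=0: 3>0, res = 0+3 = 3
p=3,i=1: 3>1, res = 3+2 = 5
p=3,i=2: 3>2, res = 5+1 = 6
p=3,i=3: not 3>3, res = 6+3 = 9
p=3,i=4: not 3>4, res = 9+3 = 12
p=3,i=5: not 3>5, res = 12+3 = 15
p=4,i=0: 4>0, res = 15+4 = 19
p=4,i=1: 4>1, res = 19+3 = 22
p=4,i=2: 4>2, res = 22+2 = 24
p=4,i=3: 4>3, res = 24+1 = 25
p=4,i=4: not 4>4, res = 25+3 = 28
p=4,i=5: not 4>5, res = 28+3 = 31
p=4,i=6: not 4>6, res = 31+3 = 34
p=5,i=0: 5>0, res = 34+5 = 39
p=5,i=1: 5>1, res = 39+4 = 43
p=5,i=2: 5>2, res = 43+3 = 46
p=5,i=3: 5>3, res = 46+2 = 48
p=5,i=4: 5>4, res = 48+1 = 49
p=5,i=5: not 5>5, res = 49+3 = 52
p=5,i=6: not 5>6, res = 52+3 = 55
p=5,i=7: not 5>7, res = 55+3 = 58
p=6,i=0: 6>0, res = 58+6 = 64
p=6,i=1: 6>1, res = 64+5 = 69
p=6,i=2: 6>2, res = 69+4 = 73
p=6,i=3: 6>3, res = 73+3 = 76
p=6,i=4: 6>4, res = 76+2 = 78
p=6,i=5: 6>5, res = 78+1 = 79
p=6,i=6: not 6>6, res = 79+3 = 82
p=6,i=7: not 6>7, res = 82+3 = 85
p=6,i=8: not 6>8, res = 85+3 = 88
p=7,i=0: 7>0, res = 88+7 = 95
p=7,i=1: 7>1, res = 95+6 = 101
p=7,i=2: 7>2, res = 101+5 = 106
p=7,i=3: 7>3, res = 106+4 = 110
p=7,i=4: 7>4, res = 110+3 = 113
p=7,i=5: 7>5, res = 113+2 = 115
p=7,i=6: 7>6, res = 115+1 = 116
p=7,i=7: not 7>7, res = 116+3 = 119
p=7,i=8: not 7>8, res = 119+3 = 122
p=7,i=9: not 7>9, res = 122+3 = 125

125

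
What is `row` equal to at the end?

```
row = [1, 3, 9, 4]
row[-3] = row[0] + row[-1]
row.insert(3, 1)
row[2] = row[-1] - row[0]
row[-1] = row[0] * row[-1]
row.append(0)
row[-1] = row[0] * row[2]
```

[1, 5, 3, 1, 4, 3]

row[-3] = row[0]+row[-1] = 1+4 = 5 → [1, 5, 9, 4]
insert 1 at 3 → [1, 5, 9, 1, 4]
row[2] = row[-1]-row[0] = 4-1 = 3 → [1, 5, 3, 1, 4]
row[-1] = row[0]*row[-1] = 1*4 = 4 → [1, 5, 3, 1, 4]
append 0 → [1, 5, 3, 1, 4, 0]
row[-1] = row[0]*row[2] = 1*3 = 3 → [1, 5, 3, 1, 4, 3]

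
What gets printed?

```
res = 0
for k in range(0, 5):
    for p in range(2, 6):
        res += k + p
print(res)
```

k=0,p=2: res = 0+2 = 2
k=0,p=3: res = 2+3 = 5
k=0,p=4: res = 5+4 = 9
k=0,p=5: res = 9+5 = 14
k=1,p=2: res = 14+3 = 17
k=1,p=3: res = 17+4 = 21
k=1,p=4: res = 21+5 = 26
k=1,p=5: res = 26+6 = 32
k=2,p=2: res = 32+4 = 36
k=2,p=3: res = 36+5 = 41
k=2,p=4: res = 41+6 = 47
k=2,p=5: res = 47+7 = 54
k=3,p=2: res = 54+5 = 59
k=3,p=3: res = 59+6 = 65
k=3,p=4: res = 65+7 = 72
k=3,p=5: res = 72+8 = 80
k=4,p=2: res = 80+6 = 86
k=4,p=3: res = 86+7 = 93
k=4,p=4: res = 93+8 = 101
k=4,p=5: res = 101+9 = 110

110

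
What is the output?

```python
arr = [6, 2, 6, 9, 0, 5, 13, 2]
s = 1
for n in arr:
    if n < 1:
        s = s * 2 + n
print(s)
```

n=6: not <1
n=2: not <1
n=6: not <1
n=9: not <1
n=0: <1, s = 1*2+0 = 2
n=5: not <1
n=13: not <1
n=2: not <1

2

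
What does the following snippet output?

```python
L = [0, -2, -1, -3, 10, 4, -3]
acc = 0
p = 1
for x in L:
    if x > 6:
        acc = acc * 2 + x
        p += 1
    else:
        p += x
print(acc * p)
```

-30

x=0: not >6; p=1
x=-2: not >6; p=-1
x=-1: not >6; p=-2
x=-3: not >6; p=-5
x=10: >6, acc = 0*2+10 = 10; p=-4
x=4: not >6; p=0
x=-3: not >6; p=-3
acc*p = 10*(-3) = -30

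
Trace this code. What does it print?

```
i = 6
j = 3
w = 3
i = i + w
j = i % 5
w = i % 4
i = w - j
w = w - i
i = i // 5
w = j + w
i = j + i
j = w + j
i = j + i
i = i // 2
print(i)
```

7

i = 6+3 = 9
j = 9%5 = 4
w = 9%4 = 1
i = 1-4 = -3
w = 1-(-3) = 4
i = (-3)//5 = -1
w = 4+4 = 8
i = 4+(-1) = 3
j = 8+4 = 12
i = 12+3 = 15
i = 15//2 = 7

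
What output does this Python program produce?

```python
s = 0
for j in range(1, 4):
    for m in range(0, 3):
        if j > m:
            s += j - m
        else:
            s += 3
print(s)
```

j=1,m=0: 1>0, s = 0+1 = 1
j=1,m=1: not 1>1, s = 1+3 = 4
j=1,m=2: not 1>2, s = 4+3 = 7
j=2,m=0: 2>0, s = 7+2 = 9
j=2,m=1: 2>1, s = 9+1 = 10
j=2,m=2: not 2>2, s = 10+3 = 13
j=3,m=0: 3>0, s = 13+3 = 16
j=3,m=1: 3>1, s = 16+2 = 18
j=3,m=2: 3>2, s = 18+1 = 19

19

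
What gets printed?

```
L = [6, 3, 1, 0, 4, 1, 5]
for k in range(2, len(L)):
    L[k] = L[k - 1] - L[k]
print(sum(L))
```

k=2: L[2] = 3-1 = 2 → [6, 3, 2, 0, 4, 1, 5]
k=3: L[3] = 2-0 = 2 → [6, 3, 2, 2, 4, 1, 5]
k=4: L[4] = 2-4 = -2 → [6, 3, 2, 2, -2, 1, 5]
k=5: L[5] = (-2)-1 = -3 → [6, 3, 2, 2, -2, -3, 5]
k=6: L[6] = (-3)-5 = -8 → [6, 3, 2, 2, -2, -3, -8]
sum = 0

0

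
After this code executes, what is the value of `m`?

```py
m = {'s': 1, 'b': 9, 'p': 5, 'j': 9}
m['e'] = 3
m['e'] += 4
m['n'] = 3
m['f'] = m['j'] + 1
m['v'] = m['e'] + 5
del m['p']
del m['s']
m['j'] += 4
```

m['e'] = 3 → {'s': 1, 'b': 9, 'p': 5, 'j': 9, 'e': 3}
m['e'] = 3+4 = 7 → {'s': 1, 'b': 9, 'p': 5, 'j': 9, 'e': 7}
m['n'] = 3 → {'s': 1, 'b': 9, 'p': 5, 'j': 9, 'e': 7, 'n': 3}
m['f'] = m['j']+1 = 10 → {'s': 1, 'b': 9, 'p': 5, 'j': 9, 'e': 7, 'n': 3, 'f': 10}
m['v'] = m['e']+5 = 12 → {'s': 1, 'b': 9, 'p': 5, 'j': 9, 'e': 7, 'n': 3, 'f': 10, 'v': 12}
del 'p' → {'s': 1, 'b': 9, 'j': 9, 'e': 7, 'n': 3, 'f': 10, 'v': 12}
del 's' → {'b': 9, 'j': 9, 'e': 7, 'n': 3, 'f': 10, 'v': 12}
m['j'] = 9+4 = 13 → {'b': 9, 'j': 13, 'e': 7, 'n': 3, 'f': 10, 'v': 12}

{'b': 9, 'j': 13, 'e': 7, 'n': 3, 'f': 10, 'v': 12}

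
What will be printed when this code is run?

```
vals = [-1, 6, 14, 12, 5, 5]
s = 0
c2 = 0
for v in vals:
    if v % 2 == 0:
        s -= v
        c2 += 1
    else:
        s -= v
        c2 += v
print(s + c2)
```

v=-1: not even, s = 0-(-1) = 1; c2=-1
v=6: even, s = 1-6 = -5; c2=0
v=14: even, s = (-5)-14 = -19; c2=1
v=12: even, s = (-19)-12 = -31; c2=2
v=5: not even, s = (-31)-5 = -36; c2=7
v=5: not even, s = (-36)-5 = -41; c2=12
s+c2 = (-41)+12 = -29

-29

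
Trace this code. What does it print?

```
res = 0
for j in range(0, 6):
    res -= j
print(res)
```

j=0: res = 0-0 = 0
j=1: res = 0-1 = -1
j=2: res = (-1)-2 = -3
j=3: res = (-3)-3 = -6
j=4: res = (-6)-4 = -10
j=5: res = (-10)-5 = -15

-15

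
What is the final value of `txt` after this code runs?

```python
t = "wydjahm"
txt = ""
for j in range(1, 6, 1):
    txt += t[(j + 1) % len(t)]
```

j=1: add t[2]='d' → 'd'
j=2: add t[3]='j' → 'dj'
j=3: add t[4]='a' → 'dja'
j=4: add t[5]='h' → 'djah'
j=5: add t[6]='m' → 'djahm'

'djahm'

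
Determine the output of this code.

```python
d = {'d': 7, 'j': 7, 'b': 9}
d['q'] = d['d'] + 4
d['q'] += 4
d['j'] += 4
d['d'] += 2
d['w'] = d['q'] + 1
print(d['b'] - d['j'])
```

d['q'] = d['d']+4 = 11 → {'d': 7, 'j': 7, 'b': 9, 'q': 11}
d['q'] = 11+4 = 15 → {'d': 7, 'j': 7, 'b': 9, 'q': 15}
d['j'] = 7+4 = 11 → {'d': 7, 'j': 11, 'b': 9, 'q': 15}
d['d'] = 7+2 = 9 → {'d': 9, 'j': 11, 'b': 9, 'q': 15}
d['w'] = d['q']+1 = 16 → {'d': 9, 'j': 11, 'b': 9, 'q': 15, 'w': 16}
d['b']-d['j'] = 9-11 = -2

-2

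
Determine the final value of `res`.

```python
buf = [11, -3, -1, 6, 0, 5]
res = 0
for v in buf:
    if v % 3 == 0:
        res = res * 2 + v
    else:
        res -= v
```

-89

v=11: not %3==0, res = 0-11 = -11
v=-3: %3==0, res = (-11)*2+(-3) = -25
v=-1: not %3==0, res = (-25)-(-1) = -24
v=6: %3==0, res = (-24)*2+6 = -42
v=0: %3==0, res = (-42)*2+0 = -84
v=5: not %3==0, res = (-84)-5 = -89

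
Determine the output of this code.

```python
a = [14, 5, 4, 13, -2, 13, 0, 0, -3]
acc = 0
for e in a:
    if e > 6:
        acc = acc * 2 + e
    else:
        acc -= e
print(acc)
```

66

e=14: >6, acc = 0*2+14 = 14
e=5: not >6, acc = 14-5 = 9
e=4: not >6, acc = 9-4 = 5
e=13: >6, acc = 5*2+13 = 23
e=-2: not >6, acc = 23-(-2) = 25
e=13: >6, acc = 25*2+13 = 63
e=0: not >6, acc = 63-0 = 63
e=0: not >6, acc = 63-0 = 63
e=-3: not >6, acc = 63-(-3) = 66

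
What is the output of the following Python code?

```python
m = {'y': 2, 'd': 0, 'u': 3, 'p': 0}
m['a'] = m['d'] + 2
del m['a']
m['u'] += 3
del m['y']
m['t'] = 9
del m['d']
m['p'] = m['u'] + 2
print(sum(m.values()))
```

23

m['a'] = m['d']+2 = 2 → {'y': 2, 'd': 0, 'u': 3, 'p': 0, 'a': 2}
del 'a' → {'y': 2, 'd': 0, 'u': 3, 'p': 0}
m['u'] = 3+3 = 6 → {'y': 2, 'd': 0, 'u': 6, 'p': 0}
del 'y' → {'d': 0, 'u': 6, 'p': 0}
m['t'] = 9 → {'d': 0, 'u': 6, 'p': 0, 't': 9}
del 'd' → {'u': 6, 'p': 0, 't': 9}
m['p'] = m['u']+2 = 8 → {'u': 6, 'p': 8, 't': 9}
sum of values = 23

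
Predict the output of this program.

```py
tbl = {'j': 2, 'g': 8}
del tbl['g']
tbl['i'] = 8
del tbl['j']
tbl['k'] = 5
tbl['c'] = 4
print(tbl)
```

del 'g' → {'j': 2}
tbl['i'] = 8 → {'j': 2, 'i': 8}
del 'j' → {'i': 8}
tbl['k'] = 5 → {'i': 8, 'k': 5}
tbl['c'] = 4 → {'i': 8, 'k': 5, 'c': 4}

{'i': 8, 'k': 5, 'c': 4}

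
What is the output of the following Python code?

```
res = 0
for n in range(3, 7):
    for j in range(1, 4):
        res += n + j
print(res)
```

78

n=3,j=1: res = 0+4 = 4
n=3,j=2: res = 4+5 = 9
n=3,j=3: res = 9+6 = 15
n=4,j=1: res = 15+5 = 20
n=4,j=2: res = 20+6 = 26
n=4,j=3: res = 26+7 = 33
n=5,j=1: res = 33+6 = 39
n=5,j=2: res = 39+7 = 46
n=5,j=3: res = 46+8 = 54
n=6,j=1: res = 54+7 = 61
n=6,j=2: res = 61+8 = 69
n=6,j=3: res = 69+9 = 78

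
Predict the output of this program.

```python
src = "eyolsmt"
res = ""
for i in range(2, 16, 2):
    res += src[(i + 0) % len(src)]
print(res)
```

i=2: add src[2]='o' → 'o'
i=4: add src[4]='s' → 'os'
i=6: add src[6]='t' → 'ost'
i=8: add src[1]='y' → 'osty'
i=10: add src[3]='l' → 'ostyl'
i=12: add src[5]='m' → 'ostylm'
i=14: add src[0]='e' → 'ostylme'

ostylme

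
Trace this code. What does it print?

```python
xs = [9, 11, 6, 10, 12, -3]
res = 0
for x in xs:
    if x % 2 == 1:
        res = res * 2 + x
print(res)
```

55

x=9: odd, res = 0*2+9 = 9
x=11: odd, res = 9*2+11 = 29
x=6: not odd
x=10: not odd
x=12: not odd
x=-3: odd, res = 29*2+(-3) = 55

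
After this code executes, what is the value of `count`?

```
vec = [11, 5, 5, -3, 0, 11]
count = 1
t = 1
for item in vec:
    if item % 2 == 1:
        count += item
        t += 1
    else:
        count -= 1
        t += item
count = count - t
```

23

item=11: odd, count = 1+11 = 12; t=2
item=5: odd, count = 12+5 = 17; t=3
item=5: odd, count = 17+5 = 22; t=4
item=-3: odd, count = 22+(-3) = 19; t=5
item=0: not odd, count = 19-1 = 18; t=5
item=11: odd, count = 18+11 = 29; t=6
count-t = 29-6 = 23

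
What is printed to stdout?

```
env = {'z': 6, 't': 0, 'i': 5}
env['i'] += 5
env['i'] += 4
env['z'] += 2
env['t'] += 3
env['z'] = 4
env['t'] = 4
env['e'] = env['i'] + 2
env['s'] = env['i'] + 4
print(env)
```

{'z': 4, 't': 4, 'i': 14, 'e': 16, 's': 18}

env['i'] = 5+5 = 10 → {'z': 6, 't': 0, 'i': 10}
env['i'] = 10+4 = 14 → {'z': 6, 't': 0, 'i': 14}
env['z'] = 6+2 = 8 → {'z': 8, 't': 0, 'i': 14}
env['t'] = 0+3 = 3 → {'z': 8, 't': 3, 'i': 14}
env['z'] = 4 → {'z': 4, 't': 3, 'i': 14}
env['t'] = 4 → {'z': 4, 't': 4, 'i': 14}
env['e'] = env['i']+2 = 16 → {'z': 4, 't': 4, 'i': 14, 'e': 16}
env['s'] = env['i']+4 = 18 → {'z': 4, 't': 4, 'i': 14, 'e': 16, 's': 18}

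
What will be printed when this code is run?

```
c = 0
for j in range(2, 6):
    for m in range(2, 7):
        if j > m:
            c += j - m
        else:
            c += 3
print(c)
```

52

j=2,m=2: not 2>2, c = 0+3 = 3
j=2,m=3: not 2>3, c = 3+3 = 6
j=2,m=4: not 2>4, c = 6+3 = 9
j=2,m=5: not 2>5, c = 9+3 = 12
j=2,m=6: not 2>6, c = 12+3 = 15
j=3,m=2: 3>2, c = 15+1 = 16
j=3,m=3: not 3>3, c = 16+3 = 19
j=3,m=4: not 3>4, c = 19+3 = 22
j=3,m=5: not 3>5, c = 22+3 = 25
j=3,m=6: not 3>6, c = 25+3 = 28
j=4,m=2: 4>2, c = 28+2 = 30
j=4,m=3: 4>3, c = 30+1 = 31
j=4,m=4: not 4>4, c = 31+3 = 34
j=4,m=5: not 4>5, c = 34+3 = 37
j=4,m=6: not 4>6, c = 37+3 = 40
j=5,m=2: 5>2, c = 40+3 = 43
j=5,m=3: 5>3, c = 43+2 = 45
j=5,m=4: 5>4, c = 45+1 = 46
j=5,m=5: not 5>5, c = 46+3 = 49
j=5,m=6: not 5>6, c = 49+3 = 52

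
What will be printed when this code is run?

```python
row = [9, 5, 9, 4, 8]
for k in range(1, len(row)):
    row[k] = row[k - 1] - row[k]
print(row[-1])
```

k=1: row[1] = 9-5 = 4 → [9, 4, 9, 4, 8]
k=2: row[2] = 4-9 = -5 → [9, 4, -5, 4, 8]
k=3: row[3] = (-5)-4 = -9 → [9, 4, -5, -9, 8]
k=4: row[4] = (-9)-8 = -17 → [9, 4, -5, -9, -17]

-17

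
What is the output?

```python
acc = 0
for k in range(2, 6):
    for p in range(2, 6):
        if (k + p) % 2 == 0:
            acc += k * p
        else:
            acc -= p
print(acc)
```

72

k=2,p=2: even sum, acc = 0+4 = 4
k=2,p=3: odd sum, acc = 4-3 = 1
k=2,p=4: even sum, acc = 1+8 = 9
k=2,p=5: odd sum, acc = 9-5 = 4
k=3,p=2: odd sum, acc = 4-2 = 2
k=3,p=3: even sum, acc = 2+9 = 11
k=3,p=4: odd sum, acc = 11-4 = 7
k=3,p=5: even sum, acc = 7+15 = 22
k=4,p=2: even sum, acc = 22+8 = 30
k=4,p=3: odd sum, acc = 30-3 = 27
k=4,p=4: even sum, acc = 27+16 = 43
k=4,p=5: odd sum, acc = 43-5 = 38
k=5,p=2: odd sum, acc = 38-2 = 36
k=5,p=3: even sum, acc = 36+15 = 51
k=5,p=4: odd sum, acc = 51-4 = 47
k=5,p=5: even sum, acc = 47+25 = 72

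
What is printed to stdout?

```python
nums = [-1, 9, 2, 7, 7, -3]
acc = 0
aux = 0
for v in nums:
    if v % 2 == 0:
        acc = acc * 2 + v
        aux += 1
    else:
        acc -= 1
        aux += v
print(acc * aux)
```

v=-1: not even, acc = 0-1 = -1; aux=-1
v=9: not even, acc = (-1)-1 = -2; aux=8
v=2: even, acc = (-2)*2+2 = -2; aux=9
v=7: not even, acc = (-2)-1 = -3; aux=16
v=7: not even, acc = (-3)-1 = -4; aux=23
v=-3: not even, acc = (-4)-1 = -5; aux=20
acc*aux = (-5)*20 = -100

-100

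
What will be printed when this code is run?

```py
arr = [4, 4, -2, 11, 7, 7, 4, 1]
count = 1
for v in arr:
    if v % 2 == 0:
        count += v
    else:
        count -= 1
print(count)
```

7

v=4: even, count = 1+4 = 5
v=4: even, count = 5+4 = 9
v=-2: even, count = 9+(-2) = 7
v=11: not even, count = 7-1 = 6
v=7: not even, count = 6-1 = 5
v=7: not even, count = 5-1 = 4
v=4: even, count = 4+4 = 8
v=1: not even, count = 8-1 = 7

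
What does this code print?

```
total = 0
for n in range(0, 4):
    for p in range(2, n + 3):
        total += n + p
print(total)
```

50

n=0,p=2: total = 0+2 = 2
n=1,p=2: total = 2+3 = 5
n=1,p=3: total = 5+4 = 9
n=2,p=2: total = 9+4 = 13
n=2,p=3: total = 13+5 = 18
n=2,p=4: total = 18+6 = 24
n=3,p=2: total = 24+5 = 29
n=3,p=3: total = 29+6 = 35
n=3,p=4: total = 35+7 = 42
n=3,p=5: total = 42+8 = 50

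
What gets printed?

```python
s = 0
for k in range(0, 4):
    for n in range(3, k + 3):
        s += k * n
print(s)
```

53

k=1,n=3: s = 0+3 = 3
k=2,n=3: s = 3+6 = 9
k=2,n=4: s = 9+8 = 17
k=3,n=3: s = 17+9 = 26
k=3,n=4: s = 26+12 = 38
k=3,n=5: s = 38+15 = 53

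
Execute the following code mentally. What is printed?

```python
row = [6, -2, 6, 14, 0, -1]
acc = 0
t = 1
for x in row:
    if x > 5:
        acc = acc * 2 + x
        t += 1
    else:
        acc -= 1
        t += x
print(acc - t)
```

x=6: >5, acc = 0*2+6 = 6; t=2
x=-2: not >5, acc = 6-1 = 5; t=0
x=6: >5, acc = 5*2+6 = 16; t=1
x=14: >5, acc = 16*2+14 = 46; t=2
x=0: not >5, acc = 46-1 = 45; t=2
x=-1: not >5, acc = 45-1 = 44; t=1
acc-t = 44-1 = 43

43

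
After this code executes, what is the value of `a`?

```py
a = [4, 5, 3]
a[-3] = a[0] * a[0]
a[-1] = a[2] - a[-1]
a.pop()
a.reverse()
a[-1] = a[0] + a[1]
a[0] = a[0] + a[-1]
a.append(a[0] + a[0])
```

[26, 21, 52]

a[-3] = a[0]*a[0] = 4*4 = 16 → [16, 5, 3]
a[-1] = a[2]-a[-1] = 3-3 = 0 → [16, 5, 0]
pop() removes 0 → [16, 5]
reverse → [5, 16]
a[-1] = a[0]+a[1] = 5+16 = 21 → [5, 21]
a[0] = a[0]+a[-1] = 5+21 = 26 → [26, 21]
append a[0]+a[0] = 26+26 = 52 → [26, 21, 52]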